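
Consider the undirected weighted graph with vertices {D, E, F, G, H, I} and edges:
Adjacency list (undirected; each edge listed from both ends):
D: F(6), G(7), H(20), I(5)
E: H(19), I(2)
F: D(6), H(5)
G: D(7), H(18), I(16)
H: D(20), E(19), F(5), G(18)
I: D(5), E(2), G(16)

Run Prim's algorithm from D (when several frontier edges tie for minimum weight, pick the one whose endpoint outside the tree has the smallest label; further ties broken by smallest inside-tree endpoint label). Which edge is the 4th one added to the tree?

Prim, starting at D.
Step 1: cheapest edge leaving the tree is D—I (5); add I.
Step 2: cheapest edge leaving the tree is E—I (2); add E.
Step 3: cheapest edge leaving the tree is D—F (6); add F.
Step 4: cheapest edge leaving the tree is F—H (5); add H.
Step 5: cheapest edge leaving the tree is D—G (7); add G.
The 4th edge added is F—H.

F-H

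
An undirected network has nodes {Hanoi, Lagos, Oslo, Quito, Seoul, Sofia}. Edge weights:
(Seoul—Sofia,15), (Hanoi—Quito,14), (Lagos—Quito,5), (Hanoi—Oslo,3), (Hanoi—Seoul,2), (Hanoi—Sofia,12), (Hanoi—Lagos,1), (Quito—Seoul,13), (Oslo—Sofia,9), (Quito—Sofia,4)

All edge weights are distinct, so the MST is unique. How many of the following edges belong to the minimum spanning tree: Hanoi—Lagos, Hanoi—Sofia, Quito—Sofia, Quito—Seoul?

2

Sort edges by weight, then run Kruskal:
Hanoi—Lagos (1): add. Components now {Hanoi,Lagos} {Seoul} {Sofia} {Quito} {Oslo}
Hanoi—Seoul (2): add. Components now {Hanoi,Lagos,Seoul} {Sofia} {Quito} {Oslo}
Hanoi—Oslo (3): add. Components now {Hanoi,Lagos,Oslo,Seoul} {Sofia} {Quito}
Quito—Sofia (4): add. Components now {Hanoi,Lagos,Oslo,Seoul} {Quito,Sofia}
Lagos—Quito (5): add. Components now {Hanoi,Lagos,Oslo,Quito,Seoul,Sofia}
MST edge set: {Hanoi—Lagos, Hanoi—Seoul, Hanoi—Oslo, Quito—Sofia, Lagos—Quito}.
Of the listed edges, {Hanoi—Lagos, Quito—Sofia} are in the MST → 2.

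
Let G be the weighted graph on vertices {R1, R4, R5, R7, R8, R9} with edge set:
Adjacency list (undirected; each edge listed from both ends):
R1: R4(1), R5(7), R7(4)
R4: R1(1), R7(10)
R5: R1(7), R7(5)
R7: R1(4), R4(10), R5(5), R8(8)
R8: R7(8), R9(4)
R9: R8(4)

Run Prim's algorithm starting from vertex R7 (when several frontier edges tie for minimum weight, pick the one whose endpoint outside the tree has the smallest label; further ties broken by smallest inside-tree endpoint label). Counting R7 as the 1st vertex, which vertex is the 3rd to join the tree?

Prim, starting at R7.
Step 1: frontier [R1 R7 4, R5 R7 5, R7 R8 8, R4 R7 10] → take R1 R7 (4); add R1.
Step 2: frontier [R1 R4 1, R1 R5 7, R5 R7 5, R7 R8 8, R4 R7 10] → take R1 R4 (1); add R4.
Step 3: frontier [R1 R5 7, R5 R7 5, R7 R8 8] → take R5 R7 (5); add R5.
Step 4: frontier [R7 R8 8] → take R7 R8 (8); add R8.
Step 5: frontier [R8 R9 4] → take R8 R9 (4); add R9.
Vertex order: R7, R1, R4, R5, R8, R9. The 3rd vertex is R4.

R4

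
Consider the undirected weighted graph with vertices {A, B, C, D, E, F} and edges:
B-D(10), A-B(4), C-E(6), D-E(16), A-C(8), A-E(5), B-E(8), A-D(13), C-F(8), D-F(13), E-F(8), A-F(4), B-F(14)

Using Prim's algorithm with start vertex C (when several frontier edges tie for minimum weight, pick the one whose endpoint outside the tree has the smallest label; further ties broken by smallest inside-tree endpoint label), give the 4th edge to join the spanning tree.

Grow the tree from C using Prim:
Step 1: cheapest edge leaving the tree is C-E (6); add E.
Step 2: cheapest edge leaving the tree is A-E (5); add A.
Step 3: cheapest edge leaving the tree is A-B (4); add B.
Step 4: cheapest edge leaving the tree is A-F (4); add F.
Step 5: cheapest edge leaving the tree is B-D (10); add D.
The 4th edge added is A-F.

A-F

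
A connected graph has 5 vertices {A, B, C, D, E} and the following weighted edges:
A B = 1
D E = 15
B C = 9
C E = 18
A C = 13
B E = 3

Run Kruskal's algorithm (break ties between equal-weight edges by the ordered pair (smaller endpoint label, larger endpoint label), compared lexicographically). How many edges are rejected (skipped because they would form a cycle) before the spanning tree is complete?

Kruskal: consider edges lightest-first.
A B (1): add. Components now {A,B} {C} {D} {E}
B E (3): add. Components now {A,B,E} {C} {D}
B C (9): add. Components now {A,B,C,E} {D}
A C (13): skip — A and C already connected.
D E (15): add. Components now {A,B,C,D,E}
Edges rejected before the tree was complete: 1.

1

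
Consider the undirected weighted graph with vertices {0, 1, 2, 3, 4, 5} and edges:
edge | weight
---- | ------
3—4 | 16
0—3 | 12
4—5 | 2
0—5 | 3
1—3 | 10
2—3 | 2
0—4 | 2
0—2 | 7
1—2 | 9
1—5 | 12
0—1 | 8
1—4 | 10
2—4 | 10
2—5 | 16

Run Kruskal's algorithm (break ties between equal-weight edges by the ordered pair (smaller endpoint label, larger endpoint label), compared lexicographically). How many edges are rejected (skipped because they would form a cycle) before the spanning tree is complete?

1

Sort edges by weight, then run Kruskal:
0—4 (2): add — endpoints in different components.
2—3 (2): add — endpoints in different components.
4—5 (2): add — endpoints in different components.
0—5 (3): skip — 0 and 5 already connected.
0—2 (7): add — endpoints in different components.
0—1 (8): add — endpoints in different components.
Edges rejected before the tree was complete: 1.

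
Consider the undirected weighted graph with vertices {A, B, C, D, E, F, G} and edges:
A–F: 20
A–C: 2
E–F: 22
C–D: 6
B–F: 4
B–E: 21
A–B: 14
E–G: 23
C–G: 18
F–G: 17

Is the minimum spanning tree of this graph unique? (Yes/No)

Yes

Sort edges by weight, then run Kruskal:
A–C (2): add. Components now {A,C} {B} {D} {E} {F} {G}
B–F (4): add. Components now {A,C} {B,F} {D} {E} {G}
C–D (6): add. Components now {A,C,D} {B,F} {E} {G}
A–B (14): add. Components now {A,B,C,D,F} {E} {G}
F–G (17): add. Components now {A,B,C,D,F,G} {E}
C–G (18): skip — C and G already connected.
A–F (20): skip — A and F already connected.
B–E (21): add. Components now {A,B,C,D,E,F,G}
Every non-tree edge has weight strictly greater than the heaviest edge on the tree path between its endpoints, so the MST is unique.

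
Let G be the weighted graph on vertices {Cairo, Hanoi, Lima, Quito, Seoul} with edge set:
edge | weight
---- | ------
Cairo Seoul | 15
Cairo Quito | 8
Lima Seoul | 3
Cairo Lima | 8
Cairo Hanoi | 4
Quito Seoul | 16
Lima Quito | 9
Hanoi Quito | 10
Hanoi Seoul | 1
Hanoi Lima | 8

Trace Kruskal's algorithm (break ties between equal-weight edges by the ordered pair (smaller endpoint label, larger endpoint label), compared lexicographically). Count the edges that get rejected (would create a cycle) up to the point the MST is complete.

1

Kruskal's algorithm — process edges by increasing weight (ties by edge label):
Hanoi Seoul (1): add — endpoints in different components.
Lima Seoul (3): add — endpoints in different components.
Cairo Hanoi (4): add — endpoints in different components.
Cairo Lima (8): skip — Cairo and Lima already connected.
Cairo Quito (8): add — endpoints in different components.
Edges rejected before the tree was complete: 1.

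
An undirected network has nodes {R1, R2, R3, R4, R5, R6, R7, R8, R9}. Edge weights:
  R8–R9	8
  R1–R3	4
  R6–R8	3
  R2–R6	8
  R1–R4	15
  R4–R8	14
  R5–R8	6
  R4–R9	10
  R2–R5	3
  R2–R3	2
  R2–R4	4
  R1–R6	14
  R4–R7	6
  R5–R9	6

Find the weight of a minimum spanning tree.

34

Sort edges by weight, then run Kruskal:
R2–R3 (2): add — endpoints in different components.
R2–R5 (3): add — endpoints in different components.
R6–R8 (3): add — endpoints in different components.
R1–R3 (4): add — endpoints in different components.
R2–R4 (4): add — endpoints in different components.
R4–R7 (6): add — endpoints in different components.
R5–R8 (6): add — endpoints in different components.
R5–R9 (6): add — endpoints in different components.
MST edges: R2–R3, R2–R5, R6–R8, R1–R3, R2–R4, R4–R7, R5–R8, R5–R9; total weight 2+3+3+4+4+6+6+6 = 34.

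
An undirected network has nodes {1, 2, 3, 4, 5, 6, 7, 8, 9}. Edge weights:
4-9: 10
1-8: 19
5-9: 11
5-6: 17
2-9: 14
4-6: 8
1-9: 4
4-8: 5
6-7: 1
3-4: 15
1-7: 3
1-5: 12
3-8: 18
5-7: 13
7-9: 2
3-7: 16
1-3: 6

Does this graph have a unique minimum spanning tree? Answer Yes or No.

Yes

Sort edges by weight, then run Kruskal:
6-7 (1): add — endpoints in different components.
7-9 (2): add — endpoints in different components.
1-7 (3): add — endpoints in different components.
1-9 (4): skip — 1 and 9 already connected.
4-8 (5): add — endpoints in different components.
1-3 (6): add — endpoints in different components.
4-6 (8): add — endpoints in different components.
4-9 (10): skip — 4 and 9 already connected.
5-9 (11): add — endpoints in different components.
1-5 (12): skip — 1 and 5 already connected.
5-7 (13): skip — 5 and 7 already connected.
2-9 (14): add — endpoints in different components.
Every non-tree edge has weight strictly greater than the heaviest edge on the tree path between its endpoints, so the MST is unique.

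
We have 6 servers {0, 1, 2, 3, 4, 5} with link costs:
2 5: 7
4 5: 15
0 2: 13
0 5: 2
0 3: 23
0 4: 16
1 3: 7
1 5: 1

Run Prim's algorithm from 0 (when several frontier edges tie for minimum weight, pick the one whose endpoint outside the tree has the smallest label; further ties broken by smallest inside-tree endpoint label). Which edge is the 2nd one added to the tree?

1-5

Prim's algorithm from 0:
Step 1: cheapest edge leaving the tree is 0 5 (2); add 5.
Step 2: cheapest edge leaving the tree is 1 5 (1); add 1.
Step 3: cheapest edge leaving the tree is 2 5 (7); add 2.
Step 4: cheapest edge leaving the tree is 1 3 (7); add 3.
Step 5: cheapest edge leaving the tree is 4 5 (15); add 4.
The 2nd edge added is 1 5.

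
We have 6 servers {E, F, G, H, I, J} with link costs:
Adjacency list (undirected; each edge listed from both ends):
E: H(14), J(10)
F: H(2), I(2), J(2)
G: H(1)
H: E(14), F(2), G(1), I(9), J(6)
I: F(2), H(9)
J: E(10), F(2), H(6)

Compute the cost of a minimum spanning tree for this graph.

17

Prim's algorithm from J:
Step 1: frontier [F—J 2, H—J 6, E—J 10] → take F—J (2); add F.
Step 2: frontier [F—H 2, F—I 2, H—J 6, E—J 10] → take F—H (2); add H.
Step 3: frontier [F—I 2, G—H 1, H—I 9, E—H 14, E—J 10] → take G—H (1); add G.
Step 4: frontier [F—I 2, H—I 9, E—H 14, E—J 10] → take F—I (2); add I.
Step 5: frontier [E—H 14, E—J 10] → take E—J (10); add E.
MST edges: F—J, F—H, G—H, F—I, E—J; total weight 2+2+1+2+10 = 17.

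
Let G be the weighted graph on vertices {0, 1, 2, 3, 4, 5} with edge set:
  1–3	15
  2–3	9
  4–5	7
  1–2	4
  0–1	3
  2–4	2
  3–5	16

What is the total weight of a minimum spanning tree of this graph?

Grow the tree from 2 using Prim:
Step 1: cheapest edge leaving the tree is 2–4 (2); add 4.
Step 2: cheapest edge leaving the tree is 1–2 (4); add 1.
Step 3: cheapest edge leaving the tree is 0–1 (3); add 0.
Step 4: cheapest edge leaving the tree is 4–5 (7); add 5.
Step 5: cheapest edge leaving the tree is 2–3 (9); add 3.
MST edges: 2–4, 1–2, 0–1, 4–5, 2–3; total weight 2+4+3+7+9 = 25.

25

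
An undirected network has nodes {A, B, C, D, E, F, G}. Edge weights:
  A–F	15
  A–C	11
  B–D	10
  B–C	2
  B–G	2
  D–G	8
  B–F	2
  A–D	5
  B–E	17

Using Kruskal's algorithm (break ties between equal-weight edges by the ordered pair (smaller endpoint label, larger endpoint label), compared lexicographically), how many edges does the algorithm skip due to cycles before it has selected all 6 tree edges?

3

Sort edges by weight, then run Kruskal:
B–C (2): add — endpoints in different components.
B–F (2): add — endpoints in different components.
B–G (2): add — endpoints in different components.
A–D (5): add — endpoints in different components.
D–G (8): add — endpoints in different components.
B–D (10): skip — B and D already connected.
A–C (11): skip — A and C already connected.
A–F (15): skip — A and F already connected.
B–E (17): add — endpoints in different components.
Edges rejected before the tree was complete: 3.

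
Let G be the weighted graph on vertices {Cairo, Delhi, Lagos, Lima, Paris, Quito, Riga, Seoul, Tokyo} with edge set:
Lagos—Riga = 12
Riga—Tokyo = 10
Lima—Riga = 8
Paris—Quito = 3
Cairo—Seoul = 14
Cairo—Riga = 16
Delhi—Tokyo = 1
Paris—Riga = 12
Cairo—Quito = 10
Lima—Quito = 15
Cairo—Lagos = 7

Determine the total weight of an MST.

Prim, starting at Lagos.
Step 1: cheapest edge leaving the tree is Cairo—Lagos (7); add Cairo.
Step 2: cheapest edge leaving the tree is Cairo—Quito (10); add Quito.
Step 3: cheapest edge leaving the tree is Paris—Quito (3); add Paris.
Step 4: cheapest edge leaving the tree is Lagos—Riga (12); add Riga.
Step 5: cheapest edge leaving the tree is Lima—Riga (8); add Lima.
Step 6: cheapest edge leaving the tree is Riga—Tokyo (10); add Tokyo.
Step 7: cheapest edge leaving the tree is Delhi—Tokyo (1); add Delhi.
Step 8: cheapest edge leaving the tree is Cairo—Seoul (14); add Seoul.
MST edges: Cairo—Lagos, Cairo—Quito, Paris—Quito, Lagos—Riga, Lima—Riga, Riga—Tokyo, Delhi—Tokyo, Cairo—Seoul; total weight 7+10+3+12+8+10+1+14 = 65.

65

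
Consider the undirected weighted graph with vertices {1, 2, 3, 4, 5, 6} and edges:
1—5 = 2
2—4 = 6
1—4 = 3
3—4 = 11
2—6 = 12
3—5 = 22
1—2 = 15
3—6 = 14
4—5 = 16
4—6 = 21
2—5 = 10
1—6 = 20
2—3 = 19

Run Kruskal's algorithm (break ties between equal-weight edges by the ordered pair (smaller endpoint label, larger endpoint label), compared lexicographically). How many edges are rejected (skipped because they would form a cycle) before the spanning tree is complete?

Kruskal's algorithm — process edges by increasing weight (ties by edge label):
1—5 (2): add. Components now {1,5} {2} {3} {4} {6}
1—4 (3): add. Components now {1,4,5} {2} {3} {6}
2—4 (6): add. Components now {1,2,4,5} {3} {6}
2—5 (10): skip — 2 and 5 already connected.
3—4 (11): add. Components now {1,2,3,4,5} {6}
2—6 (12): add. Components now {1,2,3,4,5,6}
Edges rejected before the tree was complete: 1.

1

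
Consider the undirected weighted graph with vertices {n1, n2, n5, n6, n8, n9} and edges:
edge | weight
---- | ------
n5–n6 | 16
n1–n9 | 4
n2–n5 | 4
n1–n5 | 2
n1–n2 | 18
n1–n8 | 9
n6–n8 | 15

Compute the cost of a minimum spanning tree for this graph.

Kruskal's algorithm — process edges by increasing weight (ties by edge label):
n1–n5 (2): add. Components now {n1,n5} {n9} {n6} {n2} {n8}
n1–n9 (4): add. Components now {n1,n5,n9} {n6} {n2} {n8}
n2–n5 (4): add. Components now {n1,n2,n5,n9} {n6} {n8}
n1–n8 (9): add. Components now {n1,n2,n5,n8,n9} {n6}
n6–n8 (15): add. Components now {n1,n2,n5,n6,n8,n9}
MST edges: n1–n5, n1–n9, n2–n5, n1–n8, n6–n8; total weight 2+4+4+9+15 = 34.

34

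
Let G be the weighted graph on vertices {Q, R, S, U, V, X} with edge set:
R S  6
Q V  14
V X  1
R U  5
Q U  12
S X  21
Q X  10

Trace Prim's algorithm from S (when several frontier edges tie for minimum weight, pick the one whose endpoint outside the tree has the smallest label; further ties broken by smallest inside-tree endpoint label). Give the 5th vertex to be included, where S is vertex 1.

X

Prim, starting at S.
Step 1: frontier [R S 6, S X 21] → take R S (6); add R.
Step 2: frontier [R U 5, S X 21] → take R U (5); add U.
Step 3: frontier [S X 21, Q U 12] → take Q U (12); add Q.
Step 4: frontier [Q X 10, Q V 14, S X 21] → take Q X (10); add X.
Step 5: frontier [Q V 14, V X 1] → take V X (1); add V.
Vertex order: S, R, U, Q, X, V. The 5th vertex is X.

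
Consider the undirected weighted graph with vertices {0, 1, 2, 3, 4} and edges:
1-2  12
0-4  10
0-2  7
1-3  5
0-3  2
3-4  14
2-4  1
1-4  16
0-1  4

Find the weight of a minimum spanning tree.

14

Kruskal: consider edges lightest-first.
2-4 (1): add — endpoints in different components.
0-3 (2): add — endpoints in different components.
0-1 (4): add — endpoints in different components.
1-3 (5): skip — 1 and 3 already connected.
0-2 (7): add — endpoints in different components.
MST edges: 2-4, 0-3, 0-1, 0-2; total weight 1+2+4+7 = 14.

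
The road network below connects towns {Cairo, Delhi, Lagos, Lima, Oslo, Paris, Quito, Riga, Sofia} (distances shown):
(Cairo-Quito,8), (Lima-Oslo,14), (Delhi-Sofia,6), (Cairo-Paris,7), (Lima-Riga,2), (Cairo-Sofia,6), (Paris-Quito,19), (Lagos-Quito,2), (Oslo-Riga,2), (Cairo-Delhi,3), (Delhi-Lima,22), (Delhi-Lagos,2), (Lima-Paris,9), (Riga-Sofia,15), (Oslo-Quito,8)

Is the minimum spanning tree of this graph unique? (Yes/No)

Kruskal: consider edges lightest-first.
Delhi-Lagos (2): add — endpoints in different components.
Lagos-Quito (2): add — endpoints in different components.
Lima-Riga (2): add — endpoints in different components.
Oslo-Riga (2): add — endpoints in different components.
Cairo-Delhi (3): add — endpoints in different components.
Cairo-Sofia (6): add — endpoints in different components.
Delhi-Sofia (6): skip — Delhi and Sofia already connected.
Cairo-Paris (7): add — endpoints in different components.
Cairo-Quito (8): skip — Quito and Cairo already connected.
Oslo-Quito (8): add — endpoints in different components.
Non-tree edge Delhi-Sofia has weight 6, equal to the heaviest edge on its tree cycle — swapping gives another MST of the same weight. Not unique.

No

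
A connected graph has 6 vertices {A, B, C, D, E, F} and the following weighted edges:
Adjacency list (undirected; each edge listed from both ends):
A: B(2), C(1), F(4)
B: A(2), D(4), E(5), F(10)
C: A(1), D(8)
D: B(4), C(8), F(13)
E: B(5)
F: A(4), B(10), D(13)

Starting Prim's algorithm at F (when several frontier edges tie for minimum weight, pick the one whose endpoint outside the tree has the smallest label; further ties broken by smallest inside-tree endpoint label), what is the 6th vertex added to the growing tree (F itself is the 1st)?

E

Grow the tree from F using Prim:
Step 1: cheapest edge leaving the tree is A—F (4); add A.
Step 2: cheapest edge leaving the tree is A—C (1); add C.
Step 3: cheapest edge leaving the tree is A—B (2); add B.
Step 4: cheapest edge leaving the tree is B—D (4); add D.
Step 5: cheapest edge leaving the tree is B—E (5); add E.
Vertex order: F, A, C, B, D, E. The 6th vertex is E.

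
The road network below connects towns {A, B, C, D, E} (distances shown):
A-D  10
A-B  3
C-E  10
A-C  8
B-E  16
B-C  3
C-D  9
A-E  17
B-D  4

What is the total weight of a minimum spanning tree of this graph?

20

Sort edges by weight, then run Kruskal:
A-B (3): add — endpoints in different components.
B-C (3): add — endpoints in different components.
B-D (4): add — endpoints in different components.
A-C (8): skip — A and C already connected.
C-D (9): skip — C and D already connected.
A-D (10): skip — A and D already connected.
C-E (10): add — endpoints in different components.
MST edges: A-B, B-C, B-D, C-E; total weight 3+3+4+10 = 20.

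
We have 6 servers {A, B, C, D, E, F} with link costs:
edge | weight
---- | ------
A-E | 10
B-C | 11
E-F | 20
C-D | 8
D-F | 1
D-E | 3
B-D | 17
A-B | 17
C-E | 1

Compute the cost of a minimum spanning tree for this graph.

Prim's algorithm from B:
Step 1: frontier [B-C 11, A-B 17, B-D 17] → take B-C (11); add C.
Step 2: frontier [A-B 17, B-D 17, C-E 1, C-D 8] → take C-E (1); add E.
Step 3: frontier [A-B 17, B-D 17, C-D 8, D-E 3, A-E 10, E-F 20] → take D-E (3); add D.
Step 4: frontier [A-B 17, D-F 1, A-E 10, E-F 20] → take D-F (1); add F.
Step 5: frontier [A-B 17, A-E 10] → take A-E (10); add A.
MST edges: B-C, C-E, D-E, D-F, A-E; total weight 11+1+3+1+10 = 26.

26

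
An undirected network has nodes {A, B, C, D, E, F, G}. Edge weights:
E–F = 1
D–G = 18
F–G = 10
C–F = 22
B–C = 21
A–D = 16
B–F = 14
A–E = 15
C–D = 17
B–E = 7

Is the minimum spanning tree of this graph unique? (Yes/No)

Sort edges by weight, then run Kruskal:
E–F (1): add. Components now {A} {B} {C} {D} {E,F} {G}
B–E (7): add. Components now {A} {B,E,F} {C} {D} {G}
F–G (10): add. Components now {A} {B,E,F,G} {C} {D}
B–F (14): skip — B and F already connected.
A–E (15): add. Components now {A,B,E,F,G} {C} {D}
A–D (16): add. Components now {A,B,D,E,F,G} {C}
C–D (17): add. Components now {A,B,C,D,E,F,G}
Every non-tree edge has weight strictly greater than the heaviest edge on the tree path between its endpoints, so the MST is unique.

Yes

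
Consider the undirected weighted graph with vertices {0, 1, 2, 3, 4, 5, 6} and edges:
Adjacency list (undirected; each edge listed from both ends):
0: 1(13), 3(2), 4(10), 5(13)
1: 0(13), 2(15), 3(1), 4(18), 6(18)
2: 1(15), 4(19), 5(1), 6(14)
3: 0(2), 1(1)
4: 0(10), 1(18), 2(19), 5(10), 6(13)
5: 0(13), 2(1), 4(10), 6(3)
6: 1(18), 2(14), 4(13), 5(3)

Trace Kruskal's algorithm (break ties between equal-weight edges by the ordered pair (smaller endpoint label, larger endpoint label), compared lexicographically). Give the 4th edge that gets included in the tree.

Sort edges by weight, then run Kruskal:
1-3 (1): add. Components now {0} {1,3} {2} {4} {5} {6}
2-5 (1): add. Components now {0} {1,3} {2,5} {4} {6}
0-3 (2): add. Components now {0,1,3} {2,5} {4} {6}
5-6 (3): add. Components now {0,1,3} {2,5,6} {4}
0-4 (10): add. Components now {0,1,3,4} {2,5,6}
4-5 (10): add. Components now {0,1,2,3,4,5,6}
The 4th edge added is 5-6.

5-6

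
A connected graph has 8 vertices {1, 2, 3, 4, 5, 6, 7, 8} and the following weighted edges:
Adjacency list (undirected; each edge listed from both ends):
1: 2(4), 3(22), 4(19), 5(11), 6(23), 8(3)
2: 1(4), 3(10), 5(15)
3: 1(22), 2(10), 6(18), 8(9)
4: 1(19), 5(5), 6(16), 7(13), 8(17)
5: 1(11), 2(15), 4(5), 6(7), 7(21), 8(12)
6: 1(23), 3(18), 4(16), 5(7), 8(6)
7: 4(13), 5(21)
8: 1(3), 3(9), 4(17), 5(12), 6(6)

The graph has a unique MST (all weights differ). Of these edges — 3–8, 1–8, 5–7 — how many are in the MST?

2

Kruskal: consider edges lightest-first.
1–8 (3): add — endpoints in different components.
1–2 (4): add — endpoints in different components.
4–5 (5): add — endpoints in different components.
6–8 (6): add — endpoints in different components.
5–6 (7): add — endpoints in different components.
3–8 (9): add — endpoints in different components.
2–3 (10): skip — 2 and 3 already connected.
1–5 (11): skip — 1 and 5 already connected.
5–8 (12): skip — 5 and 8 already connected.
4–7 (13): add — endpoints in different components.
MST edge set: {1–8, 1–2, 4–5, 6–8, 5–6, 3–8, 4–7}.
Of the listed edges, {3–8, 1–8} are in the MST → 2.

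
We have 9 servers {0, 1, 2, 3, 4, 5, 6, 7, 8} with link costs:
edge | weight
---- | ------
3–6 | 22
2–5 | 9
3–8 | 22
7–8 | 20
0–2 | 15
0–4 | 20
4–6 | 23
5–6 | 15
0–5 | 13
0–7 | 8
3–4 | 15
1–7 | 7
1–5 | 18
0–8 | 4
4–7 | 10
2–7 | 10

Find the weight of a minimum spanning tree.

Prim, starting at 5.
Step 1: cheapest edge leaving the tree is 2–5 (9); add 2.
Step 2: cheapest edge leaving the tree is 2–7 (10); add 7.
Step 3: cheapest edge leaving the tree is 1–7 (7); add 1.
Step 4: cheapest edge leaving the tree is 0–7 (8); add 0.
Step 5: cheapest edge leaving the tree is 0–8 (4); add 8.
Step 6: cheapest edge leaving the tree is 4–7 (10); add 4.
Step 7: cheapest edge leaving the tree is 3–4 (15); add 3.
Step 8: cheapest edge leaving the tree is 5–6 (15); add 6.
MST edges: 2–5, 2–7, 1–7, 0–7, 0–8, 4–7, 3–4, 5–6; total weight 9+10+7+8+4+10+15+15 = 78.

78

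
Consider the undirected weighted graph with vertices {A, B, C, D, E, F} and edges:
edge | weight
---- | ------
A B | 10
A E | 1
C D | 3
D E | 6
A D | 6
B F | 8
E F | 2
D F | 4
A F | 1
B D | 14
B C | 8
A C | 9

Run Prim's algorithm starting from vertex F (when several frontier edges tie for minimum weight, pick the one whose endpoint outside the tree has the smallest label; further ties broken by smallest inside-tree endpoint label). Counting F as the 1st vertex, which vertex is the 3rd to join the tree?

E

Grow the tree from F using Prim:
Step 1: cheapest edge leaving the tree is A F (1); add A.
Step 2: cheapest edge leaving the tree is A E (1); add E.
Step 3: cheapest edge leaving the tree is D F (4); add D.
Step 4: cheapest edge leaving the tree is C D (3); add C.
Step 5: cheapest edge leaving the tree is B C (8); add B.
Vertex order: F, A, E, D, C, B. The 3rd vertex is E.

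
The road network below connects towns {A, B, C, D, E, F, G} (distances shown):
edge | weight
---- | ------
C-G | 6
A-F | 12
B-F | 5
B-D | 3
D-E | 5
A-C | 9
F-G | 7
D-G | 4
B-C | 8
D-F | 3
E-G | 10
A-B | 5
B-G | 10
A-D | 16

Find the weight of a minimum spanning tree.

26

Prim's algorithm from C:
Step 1: frontier [C-G 6, B-C 8, A-C 9] → take C-G (6); add G.
Step 2: frontier [B-C 8, A-C 9, D-G 4, F-G 7, B-G 10, E-G 10] → take D-G (4); add D.
Step 3: frontier [B-C 8, A-C 9, B-D 3, D-F 3, D-E 5, A-D 16, F-G 7, B-G 10, E-G 10] → take B-D (3); add B.
Step 4: frontier [A-B 5, B-F 5, A-C 9, D-F 3, D-E 5, A-D 16, F-G 7, E-G 10] → take D-F (3); add F.
Step 5: frontier [A-B 5, A-C 9, D-E 5, A-D 16, A-F 12, E-G 10] → take A-B (5); add A.
Step 6: frontier [D-E 5, E-G 10] → take D-E (5); add E.
MST edges: C-G, D-G, B-D, D-F, A-B, D-E; total weight 6+4+3+3+5+5 = 26.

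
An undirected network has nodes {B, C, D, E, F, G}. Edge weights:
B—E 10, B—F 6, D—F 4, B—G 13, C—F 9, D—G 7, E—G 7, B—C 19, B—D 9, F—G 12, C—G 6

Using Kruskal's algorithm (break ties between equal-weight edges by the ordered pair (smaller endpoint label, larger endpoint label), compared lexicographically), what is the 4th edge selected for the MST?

Sort edges by weight, then run Kruskal:
D—F (4): add — endpoints in different components.
B—F (6): add — endpoints in different components.
C—G (6): add — endpoints in different components.
D—G (7): add — endpoints in different components.
E—G (7): add — endpoints in different components.
The 4th edge added is D—G.

D-G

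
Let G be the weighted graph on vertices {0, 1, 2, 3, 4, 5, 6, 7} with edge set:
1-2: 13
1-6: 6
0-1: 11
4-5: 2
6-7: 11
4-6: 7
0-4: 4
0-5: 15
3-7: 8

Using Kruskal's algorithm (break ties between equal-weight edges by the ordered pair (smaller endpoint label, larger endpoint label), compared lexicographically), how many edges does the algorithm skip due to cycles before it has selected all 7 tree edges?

Sort edges by weight, then run Kruskal:
4-5 (2): add — endpoints in different components.
0-4 (4): add — endpoints in different components.
1-6 (6): add — endpoints in different components.
4-6 (7): add — endpoints in different components.
3-7 (8): add — endpoints in different components.
0-1 (11): skip — 0 and 1 already connected.
6-7 (11): add — endpoints in different components.
1-2 (13): add — endpoints in different components.
Edges rejected before the tree was complete: 1.

1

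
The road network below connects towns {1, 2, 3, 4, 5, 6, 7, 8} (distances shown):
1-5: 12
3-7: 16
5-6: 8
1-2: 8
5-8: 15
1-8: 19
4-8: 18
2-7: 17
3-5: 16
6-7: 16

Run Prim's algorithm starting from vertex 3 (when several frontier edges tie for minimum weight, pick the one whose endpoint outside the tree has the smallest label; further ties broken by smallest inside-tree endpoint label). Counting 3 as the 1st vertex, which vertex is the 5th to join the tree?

Prim, starting at 3.
Step 1: cheapest edge leaving the tree is 3-5 (16); add 5.
Step 2: cheapest edge leaving the tree is 5-6 (8); add 6.
Step 3: cheapest edge leaving the tree is 1-5 (12); add 1.
Step 4: cheapest edge leaving the tree is 1-2 (8); add 2.
Step 5: cheapest edge leaving the tree is 5-8 (15); add 8.
Step 6: cheapest edge leaving the tree is 3-7 (16); add 7.
Step 7: cheapest edge leaving the tree is 4-8 (18); add 4.
Vertex order: 3, 5, 6, 1, 2, 8, 7, 4. The 5th vertex is 2.

2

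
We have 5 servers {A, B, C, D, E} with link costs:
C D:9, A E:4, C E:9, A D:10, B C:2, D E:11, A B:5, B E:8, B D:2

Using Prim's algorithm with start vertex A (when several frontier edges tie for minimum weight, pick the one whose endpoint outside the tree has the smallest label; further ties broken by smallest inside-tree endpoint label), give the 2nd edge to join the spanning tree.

Prim, starting at A.
Step 1: cheapest edge leaving the tree is A E (4); add E.
Step 2: cheapest edge leaving the tree is A B (5); add B.
Step 3: cheapest edge leaving the tree is B C (2); add C.
Step 4: cheapest edge leaving the tree is B D (2); add D.
The 2nd edge added is A B.

A-B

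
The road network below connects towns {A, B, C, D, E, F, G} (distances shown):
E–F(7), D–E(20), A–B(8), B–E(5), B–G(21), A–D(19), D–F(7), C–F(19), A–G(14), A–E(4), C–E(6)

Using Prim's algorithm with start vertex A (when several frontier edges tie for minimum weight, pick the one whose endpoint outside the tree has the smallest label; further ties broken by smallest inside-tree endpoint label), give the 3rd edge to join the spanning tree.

Prim's algorithm from A:
Step 1: cheapest edge leaving the tree is A–E (4); add E.
Step 2: cheapest edge leaving the tree is B–E (5); add B.
Step 3: cheapest edge leaving the tree is C–E (6); add C.
Step 4: cheapest edge leaving the tree is E–F (7); add F.
Step 5: cheapest edge leaving the tree is D–F (7); add D.
Step 6: cheapest edge leaving the tree is A–G (14); add G.
The 3rd edge added is C–E.

C-E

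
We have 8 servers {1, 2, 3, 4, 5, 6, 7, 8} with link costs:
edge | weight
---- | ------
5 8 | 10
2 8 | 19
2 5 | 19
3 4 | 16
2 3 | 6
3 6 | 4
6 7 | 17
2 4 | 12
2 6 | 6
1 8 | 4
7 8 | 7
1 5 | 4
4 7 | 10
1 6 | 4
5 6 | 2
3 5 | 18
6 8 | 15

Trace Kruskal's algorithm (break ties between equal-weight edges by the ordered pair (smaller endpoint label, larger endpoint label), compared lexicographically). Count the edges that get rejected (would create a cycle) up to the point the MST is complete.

Kruskal: consider edges lightest-first.
5 6 (2): add — endpoints in different components.
1 5 (4): add — endpoints in different components.
1 6 (4): skip — 1 and 6 already connected.
1 8 (4): add — endpoints in different components.
3 6 (4): add — endpoints in different components.
2 3 (6): add — endpoints in different components.
2 6 (6): skip — 2 and 6 already connected.
7 8 (7): add — endpoints in different components.
4 7 (10): add — endpoints in different components.
Edges rejected before the tree was complete: 2.

2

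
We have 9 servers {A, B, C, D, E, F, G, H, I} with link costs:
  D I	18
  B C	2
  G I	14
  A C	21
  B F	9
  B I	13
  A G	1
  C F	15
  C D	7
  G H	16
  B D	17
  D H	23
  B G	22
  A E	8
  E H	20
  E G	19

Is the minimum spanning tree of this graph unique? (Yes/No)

Sort edges by weight, then run Kruskal:
A G (1): add — endpoints in different components.
B C (2): add — endpoints in different components.
C D (7): add — endpoints in different components.
A E (8): add — endpoints in different components.
B F (9): add — endpoints in different components.
B I (13): add — endpoints in different components.
G I (14): add — endpoints in different components.
C F (15): skip — C and F already connected.
G H (16): add — endpoints in different components.
Every non-tree edge has weight strictly greater than the heaviest edge on the tree path between its endpoints, so the MST is unique.

Yes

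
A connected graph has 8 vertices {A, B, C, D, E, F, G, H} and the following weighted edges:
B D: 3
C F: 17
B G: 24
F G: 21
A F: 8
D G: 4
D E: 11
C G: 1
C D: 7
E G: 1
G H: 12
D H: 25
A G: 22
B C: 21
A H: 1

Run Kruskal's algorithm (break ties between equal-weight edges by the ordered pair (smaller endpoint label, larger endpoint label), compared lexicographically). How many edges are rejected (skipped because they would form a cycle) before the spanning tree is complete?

Kruskal: consider edges lightest-first.
A H (1): add — endpoints in different components.
C G (1): add — endpoints in different components.
E G (1): add — endpoints in different components.
B D (3): add — endpoints in different components.
D G (4): add — endpoints in different components.
C D (7): skip — C and D already connected.
A F (8): add — endpoints in different components.
D E (11): skip — D and E already connected.
G H (12): add — endpoints in different components.
Edges rejected before the tree was complete: 2.

2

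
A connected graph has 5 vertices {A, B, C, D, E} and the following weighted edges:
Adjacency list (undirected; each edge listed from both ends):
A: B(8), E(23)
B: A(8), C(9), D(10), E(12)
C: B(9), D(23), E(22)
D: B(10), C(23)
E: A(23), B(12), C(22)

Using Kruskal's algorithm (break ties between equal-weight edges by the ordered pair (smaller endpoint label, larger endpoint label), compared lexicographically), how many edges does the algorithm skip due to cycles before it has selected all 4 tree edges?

Sort edges by weight, then run Kruskal:
A–B (8): add. Components now {A,B} {C} {D} {E}
B–C (9): add. Components now {A,B,C} {D} {E}
B–D (10): add. Components now {A,B,C,D} {E}
B–E (12): add. Components now {A,B,C,D,E}
Edges rejected before the tree was complete: 0.

0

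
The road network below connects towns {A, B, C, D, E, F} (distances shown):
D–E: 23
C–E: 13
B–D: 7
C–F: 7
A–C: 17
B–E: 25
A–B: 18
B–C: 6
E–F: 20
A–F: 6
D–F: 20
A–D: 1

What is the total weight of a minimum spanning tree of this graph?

Kruskal's algorithm — process edges by increasing weight (ties by edge label):
A–D (1): add. Components now {A,D} {B} {C} {E} {F}
A–F (6): add. Components now {A,D,F} {B} {C} {E}
B–C (6): add. Components now {A,D,F} {B,C} {E}
B–D (7): add. Components now {A,B,C,D,F} {E}
C–F (7): skip — C and F already connected.
C–E (13): add. Components now {A,B,C,D,E,F}
MST edges: A–D, A–F, B–C, B–D, C–E; total weight 1+6+6+7+13 = 33.

33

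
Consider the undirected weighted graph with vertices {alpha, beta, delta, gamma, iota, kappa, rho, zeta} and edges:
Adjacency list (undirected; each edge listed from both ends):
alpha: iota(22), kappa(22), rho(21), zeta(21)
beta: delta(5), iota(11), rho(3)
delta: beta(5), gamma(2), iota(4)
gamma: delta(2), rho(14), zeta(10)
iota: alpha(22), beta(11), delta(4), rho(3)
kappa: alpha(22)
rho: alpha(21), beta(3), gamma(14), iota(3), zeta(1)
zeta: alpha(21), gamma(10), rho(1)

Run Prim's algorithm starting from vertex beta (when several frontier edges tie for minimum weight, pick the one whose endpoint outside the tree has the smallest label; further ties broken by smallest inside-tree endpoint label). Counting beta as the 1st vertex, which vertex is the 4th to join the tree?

Prim's algorithm from beta:
Step 1: cheapest edge leaving the tree is beta rho (3); add rho.
Step 2: cheapest edge leaving the tree is rho zeta (1); add zeta.
Step 3: cheapest edge leaving the tree is iota rho (3); add iota.
Step 4: cheapest edge leaving the tree is delta iota (4); add delta.
Step 5: cheapest edge leaving the tree is delta gamma (2); add gamma.
Step 6: cheapest edge leaving the tree is alpha rho (21); add alpha.
Step 7: cheapest edge leaving the tree is alpha kappa (22); add kappa.
Vertex order: beta, rho, zeta, iota, delta, gamma, alpha, kappa. The 4th vertex is iota.

iota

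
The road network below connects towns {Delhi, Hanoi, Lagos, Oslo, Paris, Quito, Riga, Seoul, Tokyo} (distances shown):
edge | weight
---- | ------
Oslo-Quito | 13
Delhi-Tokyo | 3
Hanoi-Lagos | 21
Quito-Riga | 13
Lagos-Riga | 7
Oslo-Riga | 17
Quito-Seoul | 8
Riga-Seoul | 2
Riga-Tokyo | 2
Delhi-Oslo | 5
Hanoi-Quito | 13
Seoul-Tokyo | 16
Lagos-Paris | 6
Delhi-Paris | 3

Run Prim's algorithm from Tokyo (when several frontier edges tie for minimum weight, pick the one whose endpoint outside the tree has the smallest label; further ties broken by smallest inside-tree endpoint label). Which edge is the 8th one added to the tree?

Hanoi-Quito

Grow the tree from Tokyo using Prim:
Step 1: frontier [Riga-Tokyo 2, Delhi-Tokyo 3, Seoul-Tokyo 16] → take Riga-Tokyo (2); add Riga.
Step 2: frontier [Riga-Seoul 2, Lagos-Riga 7, Quito-Riga 13, Oslo-Riga 17, Delhi-Tokyo 3, Seoul-Tokyo 16] → take Riga-Seoul (2); add Seoul.
Step 3: frontier [Lagos-Riga 7, Quito-Riga 13, Oslo-Riga 17, Quito-Seoul 8, Delhi-Tokyo 3] → take Delhi-Tokyo (3); add Delhi.
Step 4: frontier [Delhi-Paris 3, Delhi-Oslo 5, Lagos-Riga 7, Quito-Riga 13, Oslo-Riga 17, Quito-Seoul 8] → take Delhi-Paris (3); add Paris.
Step 5: frontier [Delhi-Oslo 5, Lagos-Paris 6, Lagos-Riga 7, Quito-Riga 13, Oslo-Riga 17, Quito-Seoul 8] → take Delhi-Oslo (5); add Oslo.
Step 6: frontier [Oslo-Quito 13, Lagos-Paris 6, Lagos-Riga 7, Quito-Riga 13, Quito-Seoul 8] → take Lagos-Paris (6); add Lagos.
Step 7: frontier [Hanoi-Lagos 21, Oslo-Quito 13, Quito-Riga 13, Quito-Seoul 8] → take Quito-Seoul (8); add Quito.
Step 8: frontier [Hanoi-Lagos 21, Hanoi-Quito 13] → take Hanoi-Quito (13); add Hanoi.
The 8th edge added is Hanoi-Quito.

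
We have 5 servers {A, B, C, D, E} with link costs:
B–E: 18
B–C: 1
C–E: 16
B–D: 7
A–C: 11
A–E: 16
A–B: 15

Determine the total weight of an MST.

Sort edges by weight, then run Kruskal:
B–C (1): add — endpoints in different components.
B–D (7): add — endpoints in different components.
A–C (11): add — endpoints in different components.
A–B (15): skip — A and B already connected.
A–E (16): add — endpoints in different components.
MST edges: B–C, B–D, A–C, A–E; total weight 1+7+11+16 = 35.

35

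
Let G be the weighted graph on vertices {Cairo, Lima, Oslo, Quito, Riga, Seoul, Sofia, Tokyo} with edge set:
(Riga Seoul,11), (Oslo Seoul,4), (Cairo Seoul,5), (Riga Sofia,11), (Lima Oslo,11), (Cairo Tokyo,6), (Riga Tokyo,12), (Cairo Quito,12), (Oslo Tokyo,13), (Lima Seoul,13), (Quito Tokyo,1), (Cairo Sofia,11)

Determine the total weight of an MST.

49

Kruskal: consider edges lightest-first.
Quito Tokyo (1): add — endpoints in different components.
Oslo Seoul (4): add — endpoints in different components.
Cairo Seoul (5): add — endpoints in different components.
Cairo Tokyo (6): add — endpoints in different components.
Cairo Sofia (11): add — endpoints in different components.
Lima Oslo (11): add — endpoints in different components.
Riga Seoul (11): add — endpoints in different components.
MST edges: Quito Tokyo, Oslo Seoul, Cairo Seoul, Cairo Tokyo, Cairo Sofia, Lima Oslo, Riga Seoul; total weight 1+4+5+6+11+11+11 = 49.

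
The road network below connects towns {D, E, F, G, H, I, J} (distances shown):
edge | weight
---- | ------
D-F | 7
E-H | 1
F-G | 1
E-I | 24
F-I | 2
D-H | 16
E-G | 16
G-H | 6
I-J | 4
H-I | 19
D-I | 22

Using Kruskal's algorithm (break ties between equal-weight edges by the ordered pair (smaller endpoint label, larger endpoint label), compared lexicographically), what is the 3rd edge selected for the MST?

F-I

Kruskal's algorithm — process edges by increasing weight (ties by edge label):
E-H (1): add — endpoints in different components.
F-G (1): add — endpoints in different components.
F-I (2): add — endpoints in different components.
I-J (4): add — endpoints in different components.
G-H (6): add — endpoints in different components.
D-F (7): add — endpoints in different components.
The 3rd edge added is F-I.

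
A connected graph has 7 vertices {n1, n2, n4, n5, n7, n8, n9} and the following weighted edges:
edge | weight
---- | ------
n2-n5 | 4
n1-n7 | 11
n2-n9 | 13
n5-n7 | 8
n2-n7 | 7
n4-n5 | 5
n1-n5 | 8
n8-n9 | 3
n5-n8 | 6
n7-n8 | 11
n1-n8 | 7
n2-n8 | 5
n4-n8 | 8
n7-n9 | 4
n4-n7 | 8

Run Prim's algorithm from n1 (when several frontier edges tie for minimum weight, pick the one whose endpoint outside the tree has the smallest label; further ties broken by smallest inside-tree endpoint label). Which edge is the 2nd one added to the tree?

Prim's algorithm from n1:
Step 1: cheapest edge leaving the tree is n1-n8 (7); add n8.
Step 2: cheapest edge leaving the tree is n8-n9 (3); add n9.
Step 3: cheapest edge leaving the tree is n7-n9 (4); add n7.
Step 4: cheapest edge leaving the tree is n2-n8 (5); add n2.
Step 5: cheapest edge leaving the tree is n2-n5 (4); add n5.
Step 6: cheapest edge leaving the tree is n4-n5 (5); add n4.
The 2nd edge added is n8-n9.

n8-n9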